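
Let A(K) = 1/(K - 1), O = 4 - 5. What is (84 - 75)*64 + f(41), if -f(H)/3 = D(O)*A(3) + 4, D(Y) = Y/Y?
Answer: 1125/2 ≈ 562.50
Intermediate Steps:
O = -1
D(Y) = 1
A(K) = 1/(-1 + K)
f(H) = -27/2 (f(H) = -3*(1/(-1 + 3) + 4) = -3*(1/2 + 4) = -3*9/2 = -27/2)
(84 - 75)*64 + f(41) = (84 - 75)*64 - 27/2 = 9*64 - 27/2 = 576 - 27/2 = 1125/2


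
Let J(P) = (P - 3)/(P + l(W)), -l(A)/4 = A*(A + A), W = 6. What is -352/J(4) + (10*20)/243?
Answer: 24292424/243 ≈ 99969.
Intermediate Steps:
l(A) = -8*A² (l(A) = -4*A*(A + A) = -4*A*2*A = -8*A²)
J(P) = (-3 + P)/(-288 + P) (J(P) = (P - 3)/(P - 8*6²) = (-3 + P)/(P - 8*36) = (-3 + P)/(P - 288) = (-3 + P)/(-288 + P))
-352/J(4) + (10*20)/243 = -352*(-288 + 4)/(-3 + 4) + (10*20)/243 = -352/(1/(-284)) + 200*(1/243) = -352/((-1/284*1)) + 200/243 = -352/(-1/284) + 200/243 = -352*(-284) + 200/243 = 99968 + 200/243 = 24292424/243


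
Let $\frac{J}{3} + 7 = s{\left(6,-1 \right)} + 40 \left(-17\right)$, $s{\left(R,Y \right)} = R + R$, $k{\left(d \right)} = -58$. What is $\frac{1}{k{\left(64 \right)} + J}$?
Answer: $- \frac{1}{2083} \approx -0.00048008$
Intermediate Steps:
$s{\left(R,Y \right)} = 2 R$
$J = -2025$ ($J = -21 + 3 \left(2 \cdot 6 + 40 \left(-17\right)\right) = -21 + 3 \left(12 - 680\right) = -21 + 3 \left(-668\right) = -21 - 2004 = -2025$)
$\frac{1}{k{\left(64 \right)} + J} = \frac{1}{-58 - 2025} = \frac{1}{-2083} = - \frac{1}{2083}$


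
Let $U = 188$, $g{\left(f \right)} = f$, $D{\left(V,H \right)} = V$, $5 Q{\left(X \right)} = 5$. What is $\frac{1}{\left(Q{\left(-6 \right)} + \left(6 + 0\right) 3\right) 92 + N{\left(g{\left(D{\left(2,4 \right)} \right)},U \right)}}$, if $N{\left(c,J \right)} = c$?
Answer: $\frac{1}{1750} \approx 0.00057143$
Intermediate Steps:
$Q{\left(X \right)} = 1$ ($Q{\left(X \right)} = \frac{1}{5} \cdot 5 = 1$)
$\frac{1}{\left(Q{\left(-6 \right)} + \left(6 + 0\right) 3\right) 92 + N{\left(g{\left(D{\left(2,4 \right)} \right)},U \right)}} = \frac{1}{\left(1 + \left(6 + 0\right) 3\right) 92 + 2} = \frac{1}{\left(1 + 6 \cdot 3\right) 92 + 2} = \frac{1}{\left(1 + 18\right) 92 + 2} = \frac{1}{19 \cdot 92 + 2} = \frac{1}{1748 + 2} = \frac{1}{1750}$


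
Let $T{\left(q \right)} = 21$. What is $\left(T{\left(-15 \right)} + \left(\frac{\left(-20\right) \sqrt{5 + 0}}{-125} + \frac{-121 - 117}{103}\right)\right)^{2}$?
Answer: $\frac{463372869}{1326125} + \frac{616 \sqrt{5}}{103} \approx 362.79$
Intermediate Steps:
$\left(T{\left(-15 \right)} + \left(\frac{\left(-20\right) \sqrt{5 + 0}}{-125} + \frac{-121 - 117}{103}\right)\right)^{2} = \left(21 + \left(\frac{\left(-20\right) \sqrt{5 + 0}}{-125} + \frac{-121 - 117}{103}\right)\right)^{2} = \left(21 - \left(\frac{238}{103} - - 20 \sqrt{5} \left(- \frac{1}{125}\right)\right)\right)^{2} = \left(21 - \left(\frac{238}{103} - \frac{4 \sqrt{5}}{25}\right)\right)^{2} = \left(\frac{1925}{103} + \frac{4 \sqrt{5}}{25}\right)^{2}$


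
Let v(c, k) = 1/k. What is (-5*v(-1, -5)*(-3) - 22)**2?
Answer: 625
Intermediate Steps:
(-5*v(-1, -5)*(-3) - 22)**2 = (-5/(-5)*(-3) - 22)**2 = (-5*(-1/5)*(-3) - 22)**2 = (1*(-3) - 22)**2 = (-3 - 22)**2 = (-25)**2 = 625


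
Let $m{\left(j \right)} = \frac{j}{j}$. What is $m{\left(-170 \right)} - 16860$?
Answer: $-16859$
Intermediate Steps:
$m{\left(j \right)} = 1$
$m{\left(-170 \right)} - 16860 = 1 - 16860 = -16859$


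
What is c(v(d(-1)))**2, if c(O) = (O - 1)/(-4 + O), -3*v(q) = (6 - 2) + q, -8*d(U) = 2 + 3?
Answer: 289/1681 ≈ 0.17192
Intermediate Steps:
d(U) = -5/8 (d(U) = -(2 + 3)/8 = -1/8*5 = -5/8)
v(q) = -4/3 - q/3 (v(q) = -((6 - 2) + q)/3 = -(4 + q)/3 = -4/3 - q/3)
c(O) = (-1 + O)/(-4 + O)
c(v(d(-1)))**2 = ((-1 + (-4/3 - 1/3*(-5/8)))/(-4 + (-4/3 - 1/3*(-5/8))))**2 = ((-1 + (-4/3 + 5/24))/(-4 + (-4/3 + 5/24)))**2 = ((-1 - 9/8)/(-4 - 9/8))**2 = (-17/8/(-41/8))**2 = (-8/41*(-17/8))**2 = (17/41)**2 = 289/1681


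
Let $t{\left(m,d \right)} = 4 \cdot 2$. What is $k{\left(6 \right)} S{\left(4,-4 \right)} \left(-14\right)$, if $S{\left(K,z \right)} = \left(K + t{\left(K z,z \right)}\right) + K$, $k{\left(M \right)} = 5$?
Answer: $-1120$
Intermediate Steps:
$t{\left(m,d \right)} = 8$
$S{\left(K,z \right)} = 8 + 2 K$ ($S{\left(K,z \right)} = \left(K + 8\right) + K = \left(8 + K\right) + K = 8 + 2 K$)
$k{\left(6 \right)} S{\left(4,-4 \right)} \left(-14\right) = 5 \left(8 + 2 \cdot 4\right) \left(-14\right) = 5 \left(8 + 8\right) \left(-14\right) = 5 \cdot 16 \left(-14\right) = 80 \left(-14\right) = -1120$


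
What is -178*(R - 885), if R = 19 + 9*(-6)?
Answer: 163760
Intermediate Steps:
R = -35 (R = 19 - 54 = -35)
-178*(R - 885) = -178*(-35 - 885) = -178*(-920) = 163760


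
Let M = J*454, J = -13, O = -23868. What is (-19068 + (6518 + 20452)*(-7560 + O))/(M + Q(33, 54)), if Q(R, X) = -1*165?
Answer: 847632228/6067 ≈ 1.3971e+5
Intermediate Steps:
M = -5902 (M = -13*454 = -5902)
Q(R, X) = -165
(-19068 + (6518 + 20452)*(-7560 + O))/(M + Q(33, 54)) = (-19068 + (6518 + 20452)*(-7560 - 23868))/(-5902 - 165) = (-19068 + 26970*(-31428))/(-6067) = (-19068 - 847613160)*(-1/6067) = -847632228*(-1/6067) = 847632228/6067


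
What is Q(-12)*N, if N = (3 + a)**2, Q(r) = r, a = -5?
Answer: -48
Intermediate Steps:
N = 4 (N = (3 - 5)**2 = (-2)**2 = 4)
Q(-12)*N = -12*4 = -48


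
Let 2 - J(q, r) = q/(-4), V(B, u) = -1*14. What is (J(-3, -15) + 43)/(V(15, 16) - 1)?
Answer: -59/20 ≈ -2.9500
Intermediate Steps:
V(B, u) = -14
J(q, r) = 2 + q/4 (J(q, r) = 2 - q/(-4) = 2 - q*(-1)/4 = 2 - (-1)*q/4 = 2 + q/4)
(J(-3, -15) + 43)/(V(15, 16) - 1) = ((2 + (1/4)*(-3)) + 43)/(-14 - 1) = ((2 - 3/4) + 43)/(-15) = (5/4 + 43)*(-1/15) = (177/4)*(-1/15) = -59/20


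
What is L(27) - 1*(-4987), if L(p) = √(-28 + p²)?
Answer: 4987 + √701 ≈ 5013.5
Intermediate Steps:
L(27) - 1*(-4987) = √(-28 + 27²) - 1*(-4987) = √(-28 + 729) + 4987 = √701 + 4987 = 4987 + √701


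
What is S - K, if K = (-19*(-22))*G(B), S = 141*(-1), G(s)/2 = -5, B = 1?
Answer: 4039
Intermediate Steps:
G(s) = -10 (G(s) = 2*(-5) = -10)
S = -141
K = -4180 (K = -19*(-22)*(-10) = 418*(-10) = -4180)
S - K = -141 - 1*(-4180) = -141 + 4180 = 4039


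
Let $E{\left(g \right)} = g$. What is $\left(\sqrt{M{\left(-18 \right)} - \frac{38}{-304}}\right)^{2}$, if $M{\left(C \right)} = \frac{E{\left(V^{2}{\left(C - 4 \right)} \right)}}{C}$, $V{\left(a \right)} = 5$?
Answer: $- \frac{91}{72} \approx -1.2639$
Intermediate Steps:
$M{\left(C \right)} = \frac{25}{C}$ ($M{\left(C \right)} = \frac{5^{2}}{C} = \frac{25}{C}$)
$\left(\sqrt{M{\left(-18 \right)} - \frac{38}{-304}}\right)^{2} = \left(\sqrt{\frac{25}{-18} - \frac{38}{-304}}\right)^{2} = \left(\sqrt{25 \left(- \frac{1}{18}\right) - - \frac{1}{8}}\right)^{2} = \left(\sqrt{- \frac{25}{18} + \frac{1}{8}}\right)^{2} = \left(\sqrt{- \frac{91}{72}}\right)^{2} = \left(\frac{i \sqrt{182}}{12}\right)^{2} = - \frac{91}{72}$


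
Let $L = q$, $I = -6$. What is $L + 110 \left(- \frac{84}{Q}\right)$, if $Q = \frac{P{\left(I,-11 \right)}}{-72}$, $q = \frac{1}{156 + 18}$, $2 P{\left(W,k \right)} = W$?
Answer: $- \frac{38586239}{174} \approx -2.2176 \cdot 10^{5}$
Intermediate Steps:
$P{\left(W,k \right)} = \frac{W}{2}$
$q = \frac{1}{174} \approx 0.0057471$
$L = \frac{1}{174} \approx 0.0057471$
$Q = \frac{1}{24}$ ($Q = \frac{\frac{1}{2} \left(-6\right)}{-72} = \left(-3\right) \left(- \frac{1}{72}\right) = \frac{1}{24} \approx 0.041667$)
$L + 110 \left(- \frac{84}{Q}\right) = \frac{1}{174} + 110 \left(- 84 \frac{1}{\frac{1}{24}}\right) = \frac{1}{174} + 110 \left(\left(-84\right) 24\right) = \frac{1}{174} + 110 \left(-2016\right) = \frac{1}{174} - 221760 = - \frac{38586239}{174}$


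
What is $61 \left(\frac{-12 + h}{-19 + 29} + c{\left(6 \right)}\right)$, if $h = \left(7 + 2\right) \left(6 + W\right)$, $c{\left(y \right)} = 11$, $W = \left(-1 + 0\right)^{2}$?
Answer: $\frac{9821}{10} \approx 982.1$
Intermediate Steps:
$W = 1$ ($W = \left(-1\right)^{2} = 1$)
$h = 63$ ($h = \left(7 + 2\right) \left(6 + 1\right) = 9 \cdot 7 = 63$)
$61 \left(\frac{-12 + h}{-19 + 29} + c{\left(6 \right)}\right) = 61 \left(\frac{-12 + 63}{-19 + 29} + 11\right) = 61 \left(\frac{51}{10} + 11\right) = 61 \cdot \frac{161}{10} = \frac{9821}{10}$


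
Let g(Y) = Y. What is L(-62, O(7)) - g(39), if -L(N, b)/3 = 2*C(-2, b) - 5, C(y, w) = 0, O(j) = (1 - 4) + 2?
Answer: -24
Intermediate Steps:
O(j) = -1 (O(j) = -3 + 2 = -1)
L(N, b) = 15 (L(N, b) = -3*(2*0 - 5) = -3*(0 - 5) = -3*(-5) = 15)
L(-62, O(7)) - g(39) = 15 - 1*39 = 15 - 39 = -24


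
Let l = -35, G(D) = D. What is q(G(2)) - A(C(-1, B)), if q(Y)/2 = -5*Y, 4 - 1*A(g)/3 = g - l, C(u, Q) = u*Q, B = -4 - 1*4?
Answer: 97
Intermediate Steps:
B = -8 (B = -4 - 4 = -8)
C(u, Q) = Q*u
A(g) = -93 - 3*g (A(g) = 12 - 3*(g - 1*(-35)) = 12 - 3*(g + 35) = 12 - 3*(35 + g) = 12 + (-105 - 3*g) = -93 - 3*g)
q(Y) = -10*Y (q(Y) = 2*(-5*Y) = -10*Y)
q(G(2)) - A(C(-1, B)) = -10*2 - (-93 - (-24)*(-1)) = -20 - (-93 - 3*8) = -20 - (-93 - 24) = -20 - 1*(-117) = -20 + 117 = 97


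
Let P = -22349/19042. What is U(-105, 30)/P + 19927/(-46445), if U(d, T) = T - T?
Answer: -19927/46445 ≈ -0.42905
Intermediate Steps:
P = -22349/19042 (P = -22349*1/19042 = -22349/19042 ≈ -1.1737)
U(d, T) = 0
U(-105, 30)/P + 19927/(-46445) = 0/(-22349/19042) + 19927/(-46445) = 0*(-19042/22349) + 19927*(-1/46445) = 0 - 19927/46445 = -19927/46445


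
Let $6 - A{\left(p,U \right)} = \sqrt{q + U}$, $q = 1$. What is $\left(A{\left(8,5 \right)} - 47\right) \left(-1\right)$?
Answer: $41 + \sqrt{6} \approx 43.449$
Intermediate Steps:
$A{\left(p,U \right)} = 6 - \sqrt{1 + U}$
$\left(A{\left(8,5 \right)} - 47\right) \left(-1\right) = \left(\left(6 - \sqrt{1 + 5}\right) - 47\right) \left(-1\right) = \left(\left(6 - \sqrt{6}\right) - 47\right) \left(-1\right) = \left(-41 - \sqrt{6}\right) \left(-1\right) = 41 + \sqrt{6}$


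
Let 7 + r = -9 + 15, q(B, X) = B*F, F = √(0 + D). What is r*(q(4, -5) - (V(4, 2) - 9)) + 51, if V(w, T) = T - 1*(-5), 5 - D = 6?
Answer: 49 - 4*I ≈ 49.0 - 4.0*I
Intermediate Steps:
D = -1 (D = 5 - 1*6 = 5 - 6 = -1)
V(w, T) = 5 + T (V(w, T) = T + 5 = 5 + T)
F = I (F = √(0 - 1) = √(-1) = I ≈ 1.0*I)
q(B, X) = I*B (q(B, X) = B*I = I*B)
r = -1 (r = -7 + (-9 + 15) = -7 + 6 = -1)
r*(q(4, -5) - (V(4, 2) - 9)) + 51 = -(I*4 - ((5 + 2) - 9)) + 51 = -(4*I - (7 - 9)) + 51 = -(4*I - 1*(-2)) + 51 = -(4*I + 2) + 51 = -(2 + 4*I) + 51 = (-2 - 4*I) + 51 = 49 - 4*I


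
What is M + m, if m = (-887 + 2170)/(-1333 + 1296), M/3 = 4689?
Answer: 519196/37 ≈ 14032.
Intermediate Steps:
M = 14067 (M = 3*4689 = 14067)
m = -1283/37 (m = 1283/(-37) = 1283*(-1/37) = -1283/37 ≈ -34.676)
M + m = 14067 - 1283/37 = 519196/37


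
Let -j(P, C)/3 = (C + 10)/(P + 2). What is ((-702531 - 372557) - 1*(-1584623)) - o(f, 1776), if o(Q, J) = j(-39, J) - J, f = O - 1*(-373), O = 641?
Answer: 18913149/37 ≈ 5.1117e+5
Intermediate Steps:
f = 1014 (f = 641 - 1*(-373) = 641 + 373 = 1014)
j(P, C) = -3*(10 + C)/(2 + P) (j(P, C) = -3*(C + 10)/(P + 2) = -3*(10 + C)/(2 + P))
o(Q, J) = 30/37 - 34*J/37 (o(Q, J) = 3*(-10 - J)/(2 - 39) - J = 3*(-10 - J)/(-37) - J = 3*(-1/37)*(-10 - J) - J = (30/37 + 3*J/37) - J = 30/37 - 34*J/37)
((-702531 - 372557) - 1*(-1584623)) - o(f, 1776) = ((-702531 - 372557) - 1*(-1584623)) - (30/37 - 34/37*1776) = (-1075088 + 1584623) - (30/37 - 1632) = 509535 - 1*(-60354/37) = 509535 + 60354/37 = 18913149/37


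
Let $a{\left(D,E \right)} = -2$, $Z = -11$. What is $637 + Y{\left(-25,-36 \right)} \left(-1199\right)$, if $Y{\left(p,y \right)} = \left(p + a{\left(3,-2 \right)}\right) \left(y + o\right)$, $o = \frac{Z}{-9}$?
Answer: $-1125224$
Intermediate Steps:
$o = \frac{11}{9}$ ($o = - \frac{11}{-9} = \left(-11\right) \left(- \frac{1}{9}\right) = \frac{11}{9} \approx 1.2222$)
$Y{\left(p,y \right)} = \left(-2 + p\right) \left(\frac{11}{9} + y\right)$ ($Y{\left(p,y \right)} = \left(p - 2\right) \left(y + \frac{11}{9}\right) = \left(-2 + p\right) \left(\frac{11}{9} + y\right)$)
$637 + Y{\left(-25,-36 \right)} \left(-1199\right) = 637 + \left(- \frac{22}{9} - -72 + \frac{11}{9} \left(-25\right) - -900\right) \left(-1199\right) = 637 + \left(- \frac{22}{9} + 72 - \frac{275}{9} + 900\right) \left(-1199\right) = 637 + 939 \left(-1199\right) = 637 - 1125861 = -1125224$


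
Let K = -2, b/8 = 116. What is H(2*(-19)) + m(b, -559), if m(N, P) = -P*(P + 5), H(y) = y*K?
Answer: -309610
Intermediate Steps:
b = 928 (b = 8*116 = 928)
H(y) = -2*y (H(y) = y*(-2) = -2*y)
m(N, P) = -P*(5 + P)
H(2*(-19)) + m(b, -559) = -4*(-19) - 1*(-559)*(5 - 559) = -2*(-38) - 1*(-559)*(-554) = 76 - 309686 = -309610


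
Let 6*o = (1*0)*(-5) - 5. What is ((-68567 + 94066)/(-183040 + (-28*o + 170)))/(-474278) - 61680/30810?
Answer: -534889815108301/267184786381240 ≈ -2.0019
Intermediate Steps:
o = -⅚ (o = ((1*0)*(-5) - 5)/6 = (0*(-5) - 5)/6 = (0 - 5)/6 = (⅙)*(-5) = -⅚ ≈ -0.83333)
((-68567 + 94066)/(-183040 + (-28*o + 170)))/(-474278) - 61680/30810 = ((-68567 + 94066)/(-183040 + (-28*(-⅚) + 170)))/(-474278) - 61680/30810 = (25499/(-183040 + (70/3 + 170)))*(-1/474278) - 61680*1/30810 = (25499/(-183040 + 580/3))*(-1/474278) - 2056/1027 = (25499/(-548540/3))*(-1/474278) - 2056/1027 = (25499*(-3/548540))*(-1/474278) - 2056/1027 = -76497/548540*(-1/474278) - 2056/1027 = 76497/260160454120 - 2056/1027 = -534889815108301/267184786381240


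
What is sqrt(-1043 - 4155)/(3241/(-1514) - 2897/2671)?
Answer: -4043894*I*sqrt(5198)/13042769 ≈ -22.354*I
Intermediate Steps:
sqrt(-1043 - 4155)/(3241/(-1514) - 2897/2671) = sqrt(-5198)/(3241*(-1/1514) - 2897*1/2671) = (I*sqrt(5198))/(-3241/1514 - 2897/2671) = (I*sqrt(5198))/(-13042769/4043894) = (I*sqrt(5198))*(-4043894/13042769) = -4043894*I*sqrt(5198)/13042769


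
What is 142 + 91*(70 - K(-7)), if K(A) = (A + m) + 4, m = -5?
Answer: 7240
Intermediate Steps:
K(A) = -1 + A (K(A) = (A - 5) + 4 = (-5 + A) + 4 = -1 + A)
142 + 91*(70 - K(-7)) = 142 + 91*(70 - (-1 - 7)) = 142 + 91*(70 - 1*(-8)) = 142 + 91*(70 + 8) = 142 + 91*78 = 142 + 7098 = 7240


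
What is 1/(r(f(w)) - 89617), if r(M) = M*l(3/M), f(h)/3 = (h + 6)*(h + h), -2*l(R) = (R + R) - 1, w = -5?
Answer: -1/89635 ≈ -1.1156e-5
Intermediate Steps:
l(R) = ½ - R (l(R) = -((R + R) - 1)/2 = -(2*R - 1)/2 = -(-1 + 2*R)/2 = ½ - R)
f(h) = 6*h*(6 + h) (f(h) = 3*((h + 6)*(h + h)) = 3*((6 + h)*(2*h)) = 3*(2*h*(6 + h)) = 6*h*(6 + h))
r(M) = M*(½ - 3/M)
1/(r(f(w)) - 89617) = 1/((-3 + (6*(-5)*(6 - 5))/2) - 89617) = 1/((-3 + (6*(-5)*1)/2) - 89617) = 1/((-3 + (½)*(-30)) - 89617) = 1/((-3 - 15) - 89617) = 1/(-18 - 89617) = 1/(-89635) = -1/89635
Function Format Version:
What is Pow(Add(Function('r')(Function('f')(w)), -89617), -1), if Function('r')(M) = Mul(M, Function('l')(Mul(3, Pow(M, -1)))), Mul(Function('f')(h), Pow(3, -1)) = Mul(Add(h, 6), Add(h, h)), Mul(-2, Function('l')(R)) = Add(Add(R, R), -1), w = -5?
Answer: Rational(-1, 89635) ≈ -1.1156e-5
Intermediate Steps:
Function('l')(R) = Add(Rational(1, 2), Mul(-1, R)) (Function('l')(R) = Mul(Rational(-1, 2), Add(Add(R, R), -1)) = Mul(Rational(-1, 2), Add(Mul(2, R), -1)) = Mul(Rational(-1, 2), Add(-1, Mul(2, R))) = Add(Rational(1, 2), Mul(-1, R)))
Function('f')(h) = Mul(6, h, Add(6, h)) (Function('f')(h) = Mul(3, Mul(Add(h, 6), Add(h, h))) = Mul(3, Mul(Add(6, h), Mul(2, h))) = Mul(3, Mul(2, h, Add(6, h))) = Mul(6, h, Add(6, h)))
Function('r')(M) = Mul(M, Add(Rational(1, 2), Mul(-3, Pow(M, -1)))) (Function('r')(M) = Mul(M, Add(Rational(1, 2), Mul(-1, Mul(3, Pow(M, -1))))) = Mul(M, Add(Rational(1, 2), Mul(-3, Pow(M, -1)))))
Pow(Add(Function('r')(Function('f')(w)), -89617), -1) = Pow(Add(Add(-3, Mul(Rational(1, 2), Mul(6, -5, Add(6, -5)))), -89617), -1) = Pow(Add(Add(-3, Mul(Rational(1, 2), Mul(6, -5, 1))), -89617), -1) = Pow(Add(Add(-3, Mul(Rational(1, 2), -30)), -89617), -1) = Pow(Add(Add(-3, -15), -89617), -1) = Pow(Add(-18, -89617), -1) = Pow(-89635, -1) = Rational(-1, 89635)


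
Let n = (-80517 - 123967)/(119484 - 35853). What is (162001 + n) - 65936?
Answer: 8033807531/83631 ≈ 96063.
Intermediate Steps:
n = -204484/83631 ≈ -2.4451
(162001 + n) - 65936 = (162001 - 204484/83631) - 65936 = 13548101147/83631 - 65936 = 8033807531/83631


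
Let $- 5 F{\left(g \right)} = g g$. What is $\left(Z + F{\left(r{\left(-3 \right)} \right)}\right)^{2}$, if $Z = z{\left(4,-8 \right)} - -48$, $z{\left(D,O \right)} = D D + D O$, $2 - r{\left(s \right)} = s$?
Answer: $729$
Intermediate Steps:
$r{\left(s \right)} = 2 - s$
$z{\left(D,O \right)} = D^{2} + D O$
$F{\left(g \right)} = - \frac{g^{2}}{5}$ ($F{\left(g \right)} = - \frac{g g}{5} = - \frac{g^{2}}{5}$)
$Z = 32$ ($Z = 4 \left(4 - 8\right) - -48 = 4 \left(-4\right) + 48 = -16 + 48 = 32$)
$\left(Z + F{\left(r{\left(-3 \right)} \right)}\right)^{2} = \left(32 - \frac{\left(2 - -3\right)^{2}}{5}\right)^{2} = \left(32 - \frac{\left(2 + 3\right)^{2}}{5}\right)^{2} = \left(32 - \frac{5^{2}}{5}\right)^{2} = \left(32 - 5\right)^{2} = 27^{2} = 729$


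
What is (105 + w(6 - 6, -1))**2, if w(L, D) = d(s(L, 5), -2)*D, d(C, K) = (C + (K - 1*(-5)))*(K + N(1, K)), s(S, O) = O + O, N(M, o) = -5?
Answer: 38416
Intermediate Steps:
s(S, O) = 2*O
d(C, K) = (-5 + K)*(5 + C + K) (d(C, K) = (C + (K - 1*(-5)))*(K - 5) = (C + (K + 5))*(-5 + K) = (C + (5 + K))*(-5 + K) = (5 + C + K)*(-5 + K) = (-5 + K)*(5 + C + K))
w(L, D) = -91*D (w(L, D) = (-25 + (-2)**2 - 10*5 + (2*5)*(-2))*D = (-25 + 4 - 5*10 + 10*(-2))*D = (-25 + 4 - 50 - 20)*D = -91*D)
(105 + w(6 - 6, -1))**2 = (105 - 91*(-1))**2 = (105 + 91)**2 = 196**2 = 38416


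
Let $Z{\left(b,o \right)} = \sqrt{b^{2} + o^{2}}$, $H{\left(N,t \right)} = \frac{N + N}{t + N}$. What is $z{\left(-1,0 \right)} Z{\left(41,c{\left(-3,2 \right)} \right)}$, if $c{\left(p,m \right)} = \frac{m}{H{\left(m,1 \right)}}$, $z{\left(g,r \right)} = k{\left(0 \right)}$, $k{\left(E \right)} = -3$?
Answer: $- \frac{3 \sqrt{6733}}{2} \approx -123.08$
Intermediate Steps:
$z{\left(g,r \right)} = -3$
$H{\left(N,t \right)} = \frac{2 N}{N + t}$
$c{\left(p,m \right)} = \frac{1}{2} + \frac{m}{2}$ ($c{\left(p,m \right)} = \frac{m}{2 m \frac{1}{m + 1}} = \frac{m}{2 m \frac{1}{1 + m}} = m \frac{1 + m}{2 m} = \frac{1}{2} + \frac{m}{2}$)
$z{\left(-1,0 \right)} Z{\left(41,c{\left(-3,2 \right)} \right)} = - 3 \sqrt{41^{2} + \left(\frac{1}{2} + \frac{1}{2} \cdot 2\right)^{2}} = - 3 \sqrt{1681 + \left(\frac{1}{2} + 1\right)^{2}} = - 3 \sqrt{1681 + \left(\frac{3}{2}\right)^{2}} = - 3 \sqrt{1681 + \frac{9}{4}} = - 3 \sqrt{\frac{6733}{4}} = - 3 \frac{\sqrt{6733}}{2} = - \frac{3 \sqrt{6733}}{2}$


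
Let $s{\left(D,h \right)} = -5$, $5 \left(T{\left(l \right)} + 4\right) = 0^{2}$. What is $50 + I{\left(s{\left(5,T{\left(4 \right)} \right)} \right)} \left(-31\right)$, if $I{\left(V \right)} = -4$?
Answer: $174$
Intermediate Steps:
$T{\left(l \right)} = -4$ ($T{\left(l \right)} = -4 + \frac{0^{2}}{5} = -4 + \frac{1}{5} \cdot 0 = -4 + 0 = -4$)
$50 + I{\left(s{\left(5,T{\left(4 \right)} \right)} \right)} \left(-31\right) = 50 - -124 = 50 + 124 = 174$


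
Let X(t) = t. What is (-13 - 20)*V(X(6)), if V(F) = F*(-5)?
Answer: 990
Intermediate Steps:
V(F) = -5*F
(-13 - 20)*V(X(6)) = (-13 - 20)*(-5*6) = -33*(-30) = 990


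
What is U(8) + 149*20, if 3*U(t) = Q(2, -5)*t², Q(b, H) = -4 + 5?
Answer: 9004/3 ≈ 3001.3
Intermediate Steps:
Q(b, H) = 1
U(t) = t²/3 (U(t) = (1*t²)/3 = t²/3)
U(8) + 149*20 = (⅓)*8² + 149*20 = (⅓)*64 + 2980 = 64/3 + 2980 = 9004/3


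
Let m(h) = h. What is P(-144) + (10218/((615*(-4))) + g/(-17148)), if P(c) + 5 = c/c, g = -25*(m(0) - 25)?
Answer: -28791007/3515340 ≈ -8.1901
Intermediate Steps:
g = 625 (g = -25*(0 - 25) = -25*(-25) = 625)
P(c) = -4 (P(c) = -5 + c/c = -5 + 1 = -4)
P(-144) + (10218/((615*(-4))) + g/(-17148)) = -4 + (10218/((615*(-4))) + 625/(-17148)) = -4 + (10218/(-2460) + 625*(-1/17148)) = -4 + (10218*(-1/2460) - 625/17148) = -4 + (-1703/410 - 625/17148) = -4 - 14729647/3515340 = -28791007/3515340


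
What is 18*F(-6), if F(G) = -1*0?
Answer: 0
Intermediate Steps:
F(G) = 0
18*F(-6) = 18*0 = 0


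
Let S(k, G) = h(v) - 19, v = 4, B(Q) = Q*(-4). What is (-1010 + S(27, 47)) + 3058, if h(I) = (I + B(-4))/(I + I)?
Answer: 4063/2 ≈ 2031.5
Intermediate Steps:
B(Q) = -4*Q
h(I) = (16 + I)/(2*I) (h(I) = (I - 4*(-4))/(I + I) = (I + 16)/((2*I)) = (16 + I)*(1/(2*I)) = (16 + I)/(2*I))
S(k, G) = -33/2 (S(k, G) = (1/2)*(16 + 4)/4 - 19 = (1/2)*(1/4)*20 - 19 = 5/2 - 19 = -33/2)
(-1010 + S(27, 47)) + 3058 = (-1010 - 33/2) + 3058 = -2053/2 + 3058 = 4063/2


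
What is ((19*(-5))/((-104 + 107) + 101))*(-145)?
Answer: 13775/104 ≈ 132.45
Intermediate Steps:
((19*(-5))/((-104 + 107) + 101))*(-145) = -95/(3 + 101)*(-145) = -95/104*(-145) = 13775/104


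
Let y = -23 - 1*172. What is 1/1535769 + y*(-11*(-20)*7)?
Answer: -461191430699/1535769 ≈ -3.0030e+5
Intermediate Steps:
y = -195 (y = -23 - 172 = -195)
1/1535769 + y*(-11*(-20)*7) = 1/1535769 - 195*(-11*(-20))*7 = 1/1535769 - 42900*7 = 1/1535769 - 195*1540 = 1/1535769 - 300300 = -461191430699/1535769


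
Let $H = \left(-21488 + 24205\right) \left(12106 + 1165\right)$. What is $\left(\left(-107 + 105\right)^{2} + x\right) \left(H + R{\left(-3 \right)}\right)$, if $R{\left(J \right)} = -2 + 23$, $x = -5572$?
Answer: $-200767202304$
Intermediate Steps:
$R{\left(J \right)} = 21$
$H = 36057307$ ($H = 2717 \cdot 13271 = 36057307$)
$\left(\left(-107 + 105\right)^{2} + x\right) \left(H + R{\left(-3 \right)}\right) = \left(\left(-107 + 105\right)^{2} - 5572\right) \left(36057307 + 21\right) = \left(\left(-2\right)^{2} - 5572\right) 36057328 = \left(4 - 5572\right) 36057328 = \left(-5568\right) 36057328 = -200767202304$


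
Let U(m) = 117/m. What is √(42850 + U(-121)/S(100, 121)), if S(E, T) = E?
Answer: √518484883/110 ≈ 207.00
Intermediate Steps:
√(42850 + U(-121)/S(100, 121)) = √(42850 + (117/(-121))/100) = √(42850 + (117*(-1/121))*(1/100)) = √(42850 - 117/121*1/100) = √(42850 - 117/12100) = √(518484883/12100) = √518484883/110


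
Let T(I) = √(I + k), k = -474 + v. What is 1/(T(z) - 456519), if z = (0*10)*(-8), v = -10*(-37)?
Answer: -456519/208409597465 - 2*I*√26/208409597465 ≈ -2.1905e-6 - 4.8933e-11*I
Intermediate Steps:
v = 370
k = -104 (k = -474 + 370 = -104)
z = 0 (z = 0*(-8) = 0)
T(I) = √(-104 + I) (T(I) = √(I - 104) = √(-104 + I))
1/(T(z) - 456519) = 1/(√(-104 + 0) - 456519) = 1/(√(-104) - 456519) = 1/(2*I*√26 - 456519) = 1/(-456519 + 2*I*√26)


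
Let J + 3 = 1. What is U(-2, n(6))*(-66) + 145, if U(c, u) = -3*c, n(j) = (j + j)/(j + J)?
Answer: -251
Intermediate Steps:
J = -2 (J = -3 + 1 = -2)
n(j) = 2*j/(-2 + j) (n(j) = (j + j)/(j - 2) = (2*j)/(-2 + j) = 2*j/(-2 + j))
U(-2, n(6))*(-66) + 145 = -3*(-2)*(-66) + 145 = 6*(-66) + 145 = -396 + 145 = -251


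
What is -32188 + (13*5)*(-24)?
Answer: -33748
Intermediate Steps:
-32188 + (13*5)*(-24) = -32188 + 65*(-24) = -32188 - 1560 = -33748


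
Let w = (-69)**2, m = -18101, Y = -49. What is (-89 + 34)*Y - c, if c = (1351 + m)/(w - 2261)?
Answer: 27017/10 ≈ 2701.7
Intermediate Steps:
w = 4761
c = -67/10 (c = (1351 - 18101)/(4761 - 2261) = -16750/2500 = -16750*1/2500 = -67/10 ≈ -6.7000)
(-89 + 34)*Y - c = (-89 + 34)*(-49) - 1*(-67/10) = -55*(-49) + 67/10 = 2695 + 67/10 = 27017/10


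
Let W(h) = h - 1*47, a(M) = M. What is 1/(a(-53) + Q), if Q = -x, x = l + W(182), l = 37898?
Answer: -1/38086 ≈ -2.6256e-5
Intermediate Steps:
W(h) = -47 + h (W(h) = h - 47 = -47 + h)
x = 38033 (x = 37898 + (-47 + 182) = 37898 + 135 = 38033)
Q = -38033 (Q = -1*38033 = -38033)
1/(a(-53) + Q) = 1/(-53 - 38033) = 1/(-38086) = -1/38086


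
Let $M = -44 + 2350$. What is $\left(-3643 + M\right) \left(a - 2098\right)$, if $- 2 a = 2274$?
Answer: $4325195$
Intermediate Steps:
$a = -1137$ ($a = \left(- \frac{1}{2}\right) 2274 = -1137$)
$M = 2306$
$\left(-3643 + M\right) \left(a - 2098\right) = \left(-3643 + 2306\right) \left(-1137 - 2098\right) = \left(-1337\right) \left(-3235\right) = 4325195$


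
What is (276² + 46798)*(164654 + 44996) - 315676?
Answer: 25781183424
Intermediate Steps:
(276² + 46798)*(164654 + 44996) - 315676 = (76176 + 46798)*209650 - 315676 = 122974*209650 - 315676 = 25781499100 - 315676 = 25781183424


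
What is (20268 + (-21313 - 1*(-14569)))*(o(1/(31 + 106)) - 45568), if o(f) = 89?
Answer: -615057996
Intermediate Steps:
(20268 + (-21313 - 1*(-14569)))*(o(1/(31 + 106)) - 45568) = (20268 + (-21313 - 1*(-14569)))*(89 - 45568) = (20268 + (-21313 + 14569))*(-45479) = (20268 - 6744)*(-45479) = 13524*(-45479) = -615057996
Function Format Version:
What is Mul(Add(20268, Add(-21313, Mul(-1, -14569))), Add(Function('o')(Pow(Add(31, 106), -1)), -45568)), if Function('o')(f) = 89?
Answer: -615057996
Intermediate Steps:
Mul(Add(20268, Add(-21313, Mul(-1, -14569))), Add(Function('o')(Pow(Add(31, 106), -1)), -45568)) = Mul(Add(20268, Add(-21313, Mul(-1, -14569))), Add(89, -45568)) = Mul(Add(20268, Add(-21313, 14569)), -45479) = Mul(Add(20268, -6744), -45479) = Mul(13524, -45479) = -615057996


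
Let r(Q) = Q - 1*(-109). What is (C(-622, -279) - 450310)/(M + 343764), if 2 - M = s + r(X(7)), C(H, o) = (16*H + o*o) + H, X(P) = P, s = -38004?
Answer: -127681/127218 ≈ -1.0036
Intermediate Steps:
C(H, o) = o**2 + 17*H (C(H, o) = (16*H + o**2) + H = (o**2 + 16*H) + H = o**2 + 17*H)
r(Q) = 109 + Q (r(Q) = Q + 109 = 109 + Q)
M = 37890 (M = 2 - (-38004 + (109 + 7)) = 2 - (-38004 + 116) = 2 - 1*(-37888) = 2 + 37888 = 37890)
(C(-622, -279) - 450310)/(M + 343764) = (((-279)**2 + 17*(-622)) - 450310)/(37890 + 343764) = ((77841 - 10574) - 450310)/381654 = (67267 - 450310)*(1/381654) = -383043*1/381654 = -127681/127218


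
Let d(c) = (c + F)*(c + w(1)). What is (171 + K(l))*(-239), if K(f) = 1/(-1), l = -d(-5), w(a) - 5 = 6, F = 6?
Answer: -40630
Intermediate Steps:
w(a) = 11 (w(a) = 5 + 6 = 11)
d(c) = (6 + c)*(11 + c) (d(c) = (c + 6)*(c + 11) = (6 + c)*(11 + c))
l = -6 (l = -(66 + (-5)**2 + 17*(-5)) = -(66 + 25 - 85) = -1*6 = -6)
K(f) = -1
(171 + K(l))*(-239) = (171 - 1)*(-239) = 170*(-239) = -40630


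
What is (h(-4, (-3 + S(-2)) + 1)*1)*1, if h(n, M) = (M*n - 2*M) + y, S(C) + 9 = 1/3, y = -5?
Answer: 59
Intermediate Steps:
S(C) = -26/3 (S(C) = -9 + 1/3 = -9 + ⅓ = -26/3)
h(n, M) = -5 - 2*M + M*n (h(n, M) = (M*n - 2*M) - 5 = (-2*M + M*n) - 5 = -5 - 2*M + M*n)
(h(-4, (-3 + S(-2)) + 1)*1)*1 = ((-5 - 2*((-3 - 26/3) + 1) + ((-3 - 26/3) + 1)*(-4))*1)*1 = ((-5 - 2*(-35/3 + 1) + (-35/3 + 1)*(-4))*1)*1 = ((-5 - 2*(-32/3) - 32/3*(-4))*1)*1 = ((-5 + 64/3 + 128/3)*1)*1 = (59*1)*1 = 59*1 = 59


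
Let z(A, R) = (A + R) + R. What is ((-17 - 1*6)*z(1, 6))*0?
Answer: 0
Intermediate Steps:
z(A, R) = A + 2*R
((-17 - 1*6)*z(1, 6))*0 = ((-17 - 1*6)*(1 + 2*6))*0 = ((-17 - 6)*(1 + 12))*0 = -23*13*0 = -299*0 = 0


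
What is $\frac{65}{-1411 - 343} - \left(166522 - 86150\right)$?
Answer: $- \frac{140972553}{1754} \approx -80372.0$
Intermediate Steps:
$\frac{65}{-1411 - 343} - \left(166522 - 86150\right) = \frac{65}{-1754} - 80372 = 65 \left(- \frac{1}{1754}\right) - 80372 = - \frac{65}{1754} - 80372 = - \frac{140972553}{1754}$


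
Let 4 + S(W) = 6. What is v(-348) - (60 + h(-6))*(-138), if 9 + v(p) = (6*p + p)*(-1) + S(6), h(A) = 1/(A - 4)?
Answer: 53476/5 ≈ 10695.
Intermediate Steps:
h(A) = 1/(-4 + A)
S(W) = 2 (S(W) = -4 + 6 = 2)
v(p) = -7 - 7*p (v(p) = -9 + ((6*p + p)*(-1) + 2) = -9 + ((7*p)*(-1) + 2) = -9 + (-7*p + 2) = -9 + (2 - 7*p) = -7 - 7*p)
v(-348) - (60 + h(-6))*(-138) = (-7 - 7*(-348)) - (60 + 1/(-4 - 6))*(-138) = (-7 + 2436) - (60 + 1/(-10))*(-138) = 2429 - (60 - 1/10)*(-138) = 2429 - 599*(-138)/10 = 2429 - 1*(-41331/5) = 2429 + 41331/5 = 53476/5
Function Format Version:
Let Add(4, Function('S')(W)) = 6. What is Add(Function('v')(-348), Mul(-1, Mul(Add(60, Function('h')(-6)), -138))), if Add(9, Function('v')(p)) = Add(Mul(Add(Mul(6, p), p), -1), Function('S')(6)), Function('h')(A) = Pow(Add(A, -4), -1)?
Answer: Rational(53476, 5) ≈ 10695.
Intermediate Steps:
Function('h')(A) = Pow(Add(-4, A), -1)
Function('S')(W) = 2 (Function('S')(W) = Add(-4, 6) = 2)
Function('v')(p) = Add(-7, Mul(-7, p)) (Function('v')(p) = Add(-9, Add(Mul(Add(Mul(6, p), p), -1), 2)) = Add(-9, Add(Mul(Mul(7, p), -1), 2)) = Add(-9, Add(Mul(-7, p), 2)) = Add(-9, Add(2, Mul(-7, p))) = Add(-7, Mul(-7, p)))
Add(Function('v')(-348), Mul(-1, Mul(Add(60, Function('h')(-6)), -138))) = Add(Add(-7, Mul(-7, -348)), Mul(-1, Mul(Add(60, Pow(Add(-4, -6), -1)), -138))) = Add(Add(-7, 2436), Mul(-1, Mul(Add(60, Pow(-10, -1)), -138))) = Add(2429, Mul(-1, Mul(Add(60, Rational(-1, 10)), -138))) = Add(2429, Mul(-1, Mul(Rational(599, 10), -138))) = Add(2429, Mul(-1, Rational(-41331, 5))) = Add(2429, Rational(41331, 5)) = Rational(53476, 5)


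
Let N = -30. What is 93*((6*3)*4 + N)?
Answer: 3906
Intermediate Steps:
93*((6*3)*4 + N) = 93*((6*3)*4 - 30) = 93*(18*4 - 30) = 93*(72 - 30) = 93*42 = 3906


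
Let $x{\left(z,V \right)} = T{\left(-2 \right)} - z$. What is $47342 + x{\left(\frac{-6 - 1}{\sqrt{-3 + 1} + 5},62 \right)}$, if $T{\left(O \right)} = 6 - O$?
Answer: $\frac{1278485}{27} - \frac{7 i \sqrt{2}}{27} \approx 47351.0 - 0.36665 i$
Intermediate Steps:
$x{\left(z,V \right)} = 8 - z$ ($x{\left(z,V \right)} = \left(6 - -2\right) - z = \left(6 + 2\right) - z = 8 - z$)
$47342 + x{\left(\frac{-6 - 1}{\sqrt{-3 + 1} + 5},62 \right)} = 47342 + \left(8 - \frac{-6 - 1}{\sqrt{-3 + 1} + 5}\right) = 47342 + \left(8 - - \frac{7}{\sqrt{-2} + 5}\right) = 47342 + \left(8 - - \frac{7}{i \sqrt{2} + 5}\right) = 47342 + \left(8 - - \frac{7}{5 + i \sqrt{2}}\right) = 47342 + \left(8 + \frac{7}{5 + i \sqrt{2}}\right) = 47350 + \frac{7}{5 + i \sqrt{2}}$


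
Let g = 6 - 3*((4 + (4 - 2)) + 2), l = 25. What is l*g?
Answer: -450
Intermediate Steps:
g = -18 (g = 6 - 3*((4 + 2) + 2) = 6 - 3*(6 + 2) = 6 - 3*8 = 6 - 24 = -18)
l*g = 25*(-18) = -450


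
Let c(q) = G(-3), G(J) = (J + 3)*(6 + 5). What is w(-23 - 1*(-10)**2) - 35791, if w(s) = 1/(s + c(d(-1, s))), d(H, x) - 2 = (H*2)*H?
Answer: -4402294/123 ≈ -35791.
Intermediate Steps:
d(H, x) = 2 + 2*H**2 (d(H, x) = 2 + (H*2)*H = 2 + (2*H)*H = 2 + 2*H**2)
G(J) = 33 + 11*J (G(J) = (3 + J)*11 = 33 + 11*J)
c(q) = 0 (c(q) = 33 + 11*(-3) = 33 - 33 = 0)
w(s) = 1/s (w(s) = 1/(s + 0) = 1/s)
w(-23 - 1*(-10)**2) - 35791 = 1/(-23 - 1*(-10)**2) - 35791 = 1/(-23 - 1*100) - 35791 = 1/(-23 - 100) - 35791 = 1/(-123) - 35791 = -1/123 - 35791 = -4402294/123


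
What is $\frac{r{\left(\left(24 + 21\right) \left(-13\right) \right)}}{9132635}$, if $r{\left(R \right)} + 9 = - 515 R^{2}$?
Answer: $- \frac{176245884}{9132635} \approx -19.298$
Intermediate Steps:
$r{\left(R \right)} = -9 - 515 R^{2}$
$\frac{r{\left(\left(24 + 21\right) \left(-13\right) \right)}}{9132635} = \frac{-9 - 515 \left(\left(24 + 21\right) \left(-13\right)\right)^{2}}{9132635} = \left(-9 - 515 \left(45 \left(-13\right)\right)^{2}\right) \frac{1}{9132635} = \left(-9 - 515 \left(-585\right)^{2}\right) \frac{1}{9132635} = \left(-9 - 176245875\right) \frac{1}{9132635} = \left(-176245884\right) \frac{1}{9132635} = - \frac{176245884}{9132635}$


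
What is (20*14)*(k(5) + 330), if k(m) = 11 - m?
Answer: 94080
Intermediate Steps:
(20*14)*(k(5) + 330) = (20*14)*((11 - 1*5) + 330) = 280*((11 - 5) + 330) = 280*(6 + 330) = 280*336 = 94080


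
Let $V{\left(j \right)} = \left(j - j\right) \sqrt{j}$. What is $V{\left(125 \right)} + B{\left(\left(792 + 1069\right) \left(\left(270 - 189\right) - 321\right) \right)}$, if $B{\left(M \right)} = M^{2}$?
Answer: $199487289600$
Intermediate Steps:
$V{\left(j \right)} = 0$ ($V{\left(j \right)} = 0 \sqrt{j} = 0$)
$V{\left(125 \right)} + B{\left(\left(792 + 1069\right) \left(\left(270 - 189\right) - 321\right) \right)} = 0 + \left(\left(792 + 1069\right) \left(\left(270 - 189\right) - 321\right)\right)^{2} = 0 + \left(1861 \left(81 - 321\right)\right)^{2} = 0 + \left(1861 \left(-240\right)\right)^{2} = 0 + \left(-446640\right)^{2} = 0 + 199487289600 = 199487289600$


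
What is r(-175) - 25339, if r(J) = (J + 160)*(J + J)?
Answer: -20089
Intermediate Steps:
r(J) = 2*J*(160 + J) (r(J) = (160 + J)*(2*J) = 2*J*(160 + J))
r(-175) - 25339 = 2*(-175)*(160 - 175) - 25339 = 2*(-175)*(-15) - 25339 = 5250 - 25339 = -20089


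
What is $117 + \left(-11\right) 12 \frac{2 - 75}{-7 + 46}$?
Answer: $\frac{4733}{13} \approx 364.08$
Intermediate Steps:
$117 + \left(-11\right) 12 \frac{2 - 75}{-7 + 46} = 117 - 132 \left(- \frac{73}{39}\right) = 117 - 132 \left(\left(-73\right) \frac{1}{39}\right) = 117 - - \frac{3212}{13} = 117 + \frac{3212}{13} = \frac{4733}{13}$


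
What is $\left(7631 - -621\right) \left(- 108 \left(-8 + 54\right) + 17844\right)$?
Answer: $106252752$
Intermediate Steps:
$\left(7631 - -621\right) \left(- 108 \left(-8 + 54\right) + 17844\right) = \left(7631 + 621\right) \left(\left(-108\right) 46 + 17844\right) = 8252 \left(-4968 + 17844\right) = 8252 \cdot 12876 = 106252752$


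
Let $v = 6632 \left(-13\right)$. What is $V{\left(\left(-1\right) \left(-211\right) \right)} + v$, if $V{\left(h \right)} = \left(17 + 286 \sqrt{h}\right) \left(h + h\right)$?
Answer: $-79042 + 120692 \sqrt{211} \approx 1.6741 \cdot 10^{6}$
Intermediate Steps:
$v = -86216$
$V{\left(h \right)} = 2 h \left(17 + 286 \sqrt{h}\right)$ ($V{\left(h \right)} = \left(17 + 286 \sqrt{h}\right) 2 h = 2 h \left(17 + 286 \sqrt{h}\right)$)
$V{\left(\left(-1\right) \left(-211\right) \right)} + v = \left(34 \left(\left(-1\right) \left(-211\right)\right) + 572 \left(\left(-1\right) \left(-211\right)\right)^{\frac{3}{2}}\right) - 86216 = \left(34 \cdot 211 + 572 \cdot 211^{\frac{3}{2}}\right) - 86216 = \left(7174 + 572 \cdot 211 \sqrt{211}\right) - 86216 = \left(7174 + 120692 \sqrt{211}\right) - 86216 = -79042 + 120692 \sqrt{211}$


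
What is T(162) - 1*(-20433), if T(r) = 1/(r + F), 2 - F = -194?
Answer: 7315015/358 ≈ 20433.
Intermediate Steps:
F = 196 (F = 2 - 1*(-194) = 2 + 194 = 196)
T(r) = 1/(196 + r) (T(r) = 1/(r + 196) = 1/(196 + r))
T(162) - 1*(-20433) = 1/(196 + 162) - 1*(-20433) = 1/358 + 20433 = 7315015/358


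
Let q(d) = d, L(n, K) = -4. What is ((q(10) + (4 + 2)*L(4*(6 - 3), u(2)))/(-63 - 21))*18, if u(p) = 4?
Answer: 3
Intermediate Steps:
((q(10) + (4 + 2)*L(4*(6 - 3), u(2)))/(-63 - 21))*18 = ((10 + (4 + 2)*(-4))/(-63 - 21))*18 = ((10 + 6*(-4))/(-84))*18 = ((10 - 24)*(-1/84))*18 = -14*(-1/84)*18 = (⅙)*18 = 3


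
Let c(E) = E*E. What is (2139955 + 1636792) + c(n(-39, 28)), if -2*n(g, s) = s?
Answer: 3776943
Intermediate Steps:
n(g, s) = -s/2
c(E) = E**2
(2139955 + 1636792) + c(n(-39, 28)) = (2139955 + 1636792) + (-1/2*28)**2 = 3776747 + (-14)**2 = 3776747 + 196 = 3776943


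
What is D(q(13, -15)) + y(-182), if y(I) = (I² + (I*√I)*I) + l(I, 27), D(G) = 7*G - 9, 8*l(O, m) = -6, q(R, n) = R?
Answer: 132821/4 + 33124*I*√182 ≈ 33205.0 + 4.4687e+5*I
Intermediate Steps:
l(O, m) = -¾ (l(O, m) = (⅛)*(-6) = -¾)
D(G) = -9 + 7*G
y(I) = -¾ + I² + I^(5/2) (y(I) = (I² + (I*√I)*I) - ¾ = (I² + I^(3/2)*I) - ¾ = (I² + I^(5/2)) - ¾ = -¾ + I² + I^(5/2))
D(q(13, -15)) + y(-182) = (-9 + 7*13) + (-¾ + (-182)² + (-182)^(5/2)) = (-9 + 91) + (-¾ + 33124 + 33124*I*√182) = 82 + (132493/4 + 33124*I*√182) = 132821/4 + 33124*I*√182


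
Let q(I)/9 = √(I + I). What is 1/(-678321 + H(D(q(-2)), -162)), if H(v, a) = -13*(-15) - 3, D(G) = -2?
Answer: -1/678129 ≈ -1.4746e-6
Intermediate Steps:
q(I) = 9*√2*√I (q(I) = 9*√(I + I) = 9*√(2*I) = 9*(√2*√I) = 9*√2*√I)
H(v, a) = 192 (H(v, a) = 195 - 3 = 192)
1/(-678321 + H(D(q(-2)), -162)) = 1/(-678321 + 192) = 1/(-678129) = -1/678129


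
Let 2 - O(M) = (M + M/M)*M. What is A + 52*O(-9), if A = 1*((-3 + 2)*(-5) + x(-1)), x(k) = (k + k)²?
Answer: -3631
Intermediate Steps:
x(k) = 4*k² (x(k) = (2*k)² = 4*k²)
O(M) = 2 - M*(1 + M) (O(M) = 2 - (M + M/M)*M = 2 - (M + 1)*M = 2 - (1 + M)*M = 2 - M*(1 + M))
A = 9 (A = 1*((-3 + 2)*(-5) + 4*(-1)²) = 1*(-1*(-5) + 4*1) = 1*(5 + 4) = 1*9 = 9)
A + 52*O(-9) = 9 + 52*(2 - 1*(-9) - 1*(-9)²) = 9 + 52*(2 + 9 - 1*81) = 9 + 52*(2 + 9 - 81) = 9 + 52*(-70) = 9 - 3640 = -3631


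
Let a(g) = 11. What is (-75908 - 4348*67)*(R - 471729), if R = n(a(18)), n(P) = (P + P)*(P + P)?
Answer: 173052473880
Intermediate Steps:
n(P) = 4*P² (n(P) = (2*P)*(2*P) = 4*P²)
R = 484 (R = 4*11² = 4*121 = 484)
(-75908 - 4348*67)*(R - 471729) = (-75908 - 4348*67)*(484 - 471729) = (-75908 - 291316)*(-471245) = -367224*(-471245) = 173052473880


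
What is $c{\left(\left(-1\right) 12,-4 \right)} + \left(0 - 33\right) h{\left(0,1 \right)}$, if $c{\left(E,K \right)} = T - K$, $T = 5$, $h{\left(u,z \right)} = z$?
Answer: $-24$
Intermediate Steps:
$c{\left(E,K \right)} = 5 - K$
$c{\left(\left(-1\right) 12,-4 \right)} + \left(0 - 33\right) h{\left(0,1 \right)} = \left(5 - -4\right) + \left(0 - 33\right) 1 = \left(5 + 4\right) - 33 = 9 - 33 = -24$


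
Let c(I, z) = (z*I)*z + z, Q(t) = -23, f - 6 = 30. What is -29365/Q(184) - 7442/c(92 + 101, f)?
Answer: 3672947347/2876886 ≈ 1276.7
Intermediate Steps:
f = 36 (f = 6 + 30 = 36)
c(I, z) = z + I*z² (c(I, z) = (I*z)*z + z = I*z² + z = z + I*z²)
-29365/Q(184) - 7442/c(92 + 101, f) = -29365/(-23) - 7442*1/(36*(1 + (92 + 101)*36)) = -29365*(-1/23) - 7442*1/(36*(1 + 193*36)) = 29365/23 - 7442*1/(36*(1 + 6948)) = 29365/23 - 7442/(36*6949) = 29365/23 - 7442/250164 = 29365/23 - 7442*1/250164 = 29365/23 - 3721/125082 = 3672947347/2876886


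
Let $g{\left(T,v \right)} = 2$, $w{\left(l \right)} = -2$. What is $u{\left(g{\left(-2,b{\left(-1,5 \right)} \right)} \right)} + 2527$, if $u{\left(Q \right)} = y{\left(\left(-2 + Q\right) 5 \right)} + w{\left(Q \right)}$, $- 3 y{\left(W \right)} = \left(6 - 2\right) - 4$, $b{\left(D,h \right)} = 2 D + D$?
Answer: $2525$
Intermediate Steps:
$b{\left(D,h \right)} = 3 D$
$y{\left(W \right)} = 0$ ($y{\left(W \right)} = - \frac{\left(6 - 2\right) - 4}{3} = - \frac{4 - 4}{3} = \left(- \frac{1}{3}\right) 0 = 0$)
$u{\left(Q \right)} = -2$ ($u{\left(Q \right)} = 0 - 2 = -2$)
$u{\left(g{\left(-2,b{\left(-1,5 \right)} \right)} \right)} + 2527 = -2 + 2527 = 2525$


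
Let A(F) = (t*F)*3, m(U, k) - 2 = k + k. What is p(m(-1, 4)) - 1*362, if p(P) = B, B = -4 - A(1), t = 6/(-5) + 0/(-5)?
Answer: -1812/5 ≈ -362.40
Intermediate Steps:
m(U, k) = 2 + 2*k (m(U, k) = 2 + (k + k) = 2 + 2*k)
t = -6/5 (t = 6*(-1/5) + 0*(-1/5) = -6/5 + 0 = -6/5 ≈ -1.2000)
A(F) = -18*F/5 (A(F) = -6*F/5*3 = -18*F/5)
B = -2/5 (B = -4 - (-18)/5 = -4 - 1*(-18/5) = -4 + 18/5 = -2/5 ≈ -0.40000)
p(P) = -2/5
p(m(-1, 4)) - 1*362 = -2/5 - 1*362 = -2/5 - 362 = -1812/5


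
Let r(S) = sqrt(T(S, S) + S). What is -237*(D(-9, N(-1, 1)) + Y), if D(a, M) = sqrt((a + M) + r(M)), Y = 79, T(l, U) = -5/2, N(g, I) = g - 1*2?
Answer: -18723 - 237*sqrt(-48 + 2*I*sqrt(22))/2 ≈ -18803.0 - 824.87*I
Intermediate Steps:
N(g, I) = -2 + g (N(g, I) = g - 2 = -2 + g)
T(l, U) = -5/2 (T(l, U) = -5*1/2 = -5/2)
r(S) = sqrt(-5/2 + S)
D(a, M) = sqrt(M + a + sqrt(-10 + 4*M)/2) (D(a, M) = sqrt((a + M) + sqrt(-10 + 4*M)/2) = sqrt((M + a) + sqrt(-10 + 4*M)/2) = sqrt(M + a + sqrt(-10 + 4*M)/2))
-237*(D(-9, N(-1, 1)) + Y) = -237*(sqrt((-2 - 1) - 9 + sqrt(-5/2 + (-2 - 1))) + 79) = -237*(sqrt(-3 - 9 + sqrt(-5/2 - 3)) + 79) = -237*(sqrt(-3 - 9 + sqrt(-11/2)) + 79) = -237*(sqrt(-3 - 9 + I*sqrt(22)/2) + 79) = -237*(sqrt(-12 + I*sqrt(22)/2) + 79) = -237*(79 + sqrt(-12 + I*sqrt(22)/2)) = -18723 - 237*sqrt(-12 + I*sqrt(22)/2)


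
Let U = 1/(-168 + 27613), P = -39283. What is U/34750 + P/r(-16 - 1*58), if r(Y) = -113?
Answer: 37464737241363/107769653750 ≈ 347.64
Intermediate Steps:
U = 1/27445 ≈ 3.6436e-5
U/34750 + P/r(-16 - 1*58) = (1/27445)/34750 - 39283/(-113) = (1/27445)*(1/34750) - 39283*(-1/113) = 1/953713750 + 39283/113 = 37464737241363/107769653750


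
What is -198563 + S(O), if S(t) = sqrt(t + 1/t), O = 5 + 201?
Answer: -198563 + sqrt(8742022)/206 ≈ -1.9855e+5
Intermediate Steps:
O = 206
-198563 + S(O) = -198563 + sqrt(206 + 1/206) = -198563 + sqrt(42437/206) = -198563 + sqrt(8742022)/206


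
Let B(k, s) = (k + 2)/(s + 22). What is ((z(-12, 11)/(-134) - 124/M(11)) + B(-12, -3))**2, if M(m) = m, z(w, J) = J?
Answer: 110717904049/784336036 ≈ 141.16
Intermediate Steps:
B(k, s) = (2 + k)/(22 + s)
((z(-12, 11)/(-134) - 124/M(11)) + B(-12, -3))**2 = ((11/(-134) - 124/11) + (2 - 12)/(22 - 3))**2 = ((11*(-1/134) - 124*1/11) - 10/19)**2 = ((-11/134 - 124/11) + (1/19)*(-10))**2 = (-16737/1474 - 10/19)**2 = (-332743/28006)**2 = 110717904049/784336036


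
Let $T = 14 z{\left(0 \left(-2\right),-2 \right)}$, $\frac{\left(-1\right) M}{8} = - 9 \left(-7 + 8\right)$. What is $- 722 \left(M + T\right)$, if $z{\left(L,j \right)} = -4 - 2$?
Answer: $8664$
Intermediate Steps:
$z{\left(L,j \right)} = -6$ ($z{\left(L,j \right)} = -4 - 2 = -6$)
$M = 72$ ($M = - 8 \left(- 9 \left(-7 + 8\right)\right) = - 8 \left(\left(-9\right) 1\right) = \left(-8\right) \left(-9\right) = 72$)
$T = -84$ ($T = 14 \left(-6\right) = -84$)
$- 722 \left(M + T\right) = - 722 \left(72 - 84\right) = \left(-722\right) \left(-12\right) = 8664$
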